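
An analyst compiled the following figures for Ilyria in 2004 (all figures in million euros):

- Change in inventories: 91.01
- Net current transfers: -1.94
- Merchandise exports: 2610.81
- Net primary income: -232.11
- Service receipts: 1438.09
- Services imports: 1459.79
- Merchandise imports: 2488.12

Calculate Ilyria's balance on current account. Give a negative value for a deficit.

-133.06

Goods balance = 2610.81 - 2488.12 = 122.69
Services balance = 1438.09 - 1459.79 = -21.70
Trade balance (goods + services) = 122.69 + (-21.70) = 100.99
Net primary income = -232.11
Net secondary income = -1.94
Current account = 100.99 + (-232.11) + (-1.94) = -133.06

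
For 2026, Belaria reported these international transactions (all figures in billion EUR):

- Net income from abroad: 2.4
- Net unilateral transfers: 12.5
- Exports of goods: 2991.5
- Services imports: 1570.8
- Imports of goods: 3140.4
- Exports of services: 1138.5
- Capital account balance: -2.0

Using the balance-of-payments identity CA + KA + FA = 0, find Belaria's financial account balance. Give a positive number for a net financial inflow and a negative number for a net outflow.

Goods balance = 2991.5 - 3140.4 = -148.9
Services balance = 1138.5 - 1570.8 = -432.3
Trade balance (goods + services) = -148.9 + (-432.3) = -581.2
Net primary income = 2.4
Net secondary income = 12.5
Current account = -581.2 + 2.4 + 12.5 = -566.3
Financial account = -(-566.3 + (-2.0)) = 568.3

568.3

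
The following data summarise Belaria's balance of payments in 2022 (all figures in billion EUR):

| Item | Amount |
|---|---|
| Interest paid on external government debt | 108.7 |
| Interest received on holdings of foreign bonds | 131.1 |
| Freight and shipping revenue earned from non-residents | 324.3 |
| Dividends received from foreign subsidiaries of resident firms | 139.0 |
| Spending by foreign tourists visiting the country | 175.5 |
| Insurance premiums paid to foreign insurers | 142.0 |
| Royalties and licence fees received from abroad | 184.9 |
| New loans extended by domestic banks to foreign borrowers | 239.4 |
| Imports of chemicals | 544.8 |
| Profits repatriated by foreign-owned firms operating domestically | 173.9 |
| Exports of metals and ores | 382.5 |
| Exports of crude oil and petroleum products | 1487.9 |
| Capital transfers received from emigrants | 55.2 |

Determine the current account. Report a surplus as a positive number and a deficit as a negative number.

Goods: 382.5 - 544.8 + 1487.9 = 1325.6
Services: 184.9 + 324.3 - 142.0 + 175.5 = 542.7
Primary income: 139.0 + 131.1 - 173.9 - 108.7 = -12.5
Current account = 1325.6 + 542.7 + (-12.5) = 1855.8
(Excluded from the current account — financial account: new loans extended by domestic banks to foreign borrowers 239.4; capital account: capital transfers received from emigrants 55.2.)

1855.8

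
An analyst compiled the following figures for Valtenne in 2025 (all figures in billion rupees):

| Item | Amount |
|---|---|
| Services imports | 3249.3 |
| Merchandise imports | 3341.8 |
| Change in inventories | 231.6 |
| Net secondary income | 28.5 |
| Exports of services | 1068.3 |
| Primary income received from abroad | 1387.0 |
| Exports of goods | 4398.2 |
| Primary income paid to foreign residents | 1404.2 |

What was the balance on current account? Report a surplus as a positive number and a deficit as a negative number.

Goods balance = 4398.2 - 3341.8 = 1056.4
Services balance = 1068.3 - 3249.3 = -2181.0
Trade balance (goods + services) = 1056.4 + (-2181.0) = -1124.6
Net primary income = 1387.0 - 1404.2 = -17.2
Net secondary income = 28.5
Current account = -1124.6 + (-17.2) + 28.5 = -1113.3

-1113.3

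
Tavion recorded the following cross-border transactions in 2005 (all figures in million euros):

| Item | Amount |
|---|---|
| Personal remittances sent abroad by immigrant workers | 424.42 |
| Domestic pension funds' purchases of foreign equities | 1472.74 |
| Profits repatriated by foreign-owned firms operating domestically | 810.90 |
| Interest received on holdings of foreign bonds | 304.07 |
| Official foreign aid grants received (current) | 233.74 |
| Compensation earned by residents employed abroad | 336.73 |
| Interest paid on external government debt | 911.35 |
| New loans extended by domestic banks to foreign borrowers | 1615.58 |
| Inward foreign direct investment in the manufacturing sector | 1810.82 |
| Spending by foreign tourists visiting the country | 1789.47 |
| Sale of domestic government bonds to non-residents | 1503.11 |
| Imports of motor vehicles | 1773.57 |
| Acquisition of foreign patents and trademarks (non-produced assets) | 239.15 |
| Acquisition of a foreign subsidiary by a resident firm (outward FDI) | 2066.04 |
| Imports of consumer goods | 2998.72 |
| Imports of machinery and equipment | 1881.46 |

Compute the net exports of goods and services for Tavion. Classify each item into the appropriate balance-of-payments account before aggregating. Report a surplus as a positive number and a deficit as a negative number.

-4864.28

Goods: -2998.72 - 1881.46 - 1773.57 = -6653.75
Services: 1789.47
Trade balance = -6653.75 + 1789.47 = -4864.28
(Excluded from the trade balance — secondary income: personal remittances sent abroad by immigrant workers 424.42, official foreign aid grants received (current) 233.74; financial account: domestic pension funds' purchases of foreign equities 1472.74, new loans extended by domestic banks to foreign borrowers 1615.58, inward foreign direct investment in the manufacturing sector 1810.82, sale of domestic government bonds to non-residents 1503.11, acquisition of a foreign subsidiary by a resident firm (outward FDI) 2066.04; primary income: profits repatriated by foreign-owned firms operating domestically 810.90, interest received on holdings of foreign bonds 304.07, compensation earned by residents employed abroad 336.73, interest paid on external government debt 911.35; capital account: acquisition of foreign patents and trademarks (non-produced assets) 239.15.)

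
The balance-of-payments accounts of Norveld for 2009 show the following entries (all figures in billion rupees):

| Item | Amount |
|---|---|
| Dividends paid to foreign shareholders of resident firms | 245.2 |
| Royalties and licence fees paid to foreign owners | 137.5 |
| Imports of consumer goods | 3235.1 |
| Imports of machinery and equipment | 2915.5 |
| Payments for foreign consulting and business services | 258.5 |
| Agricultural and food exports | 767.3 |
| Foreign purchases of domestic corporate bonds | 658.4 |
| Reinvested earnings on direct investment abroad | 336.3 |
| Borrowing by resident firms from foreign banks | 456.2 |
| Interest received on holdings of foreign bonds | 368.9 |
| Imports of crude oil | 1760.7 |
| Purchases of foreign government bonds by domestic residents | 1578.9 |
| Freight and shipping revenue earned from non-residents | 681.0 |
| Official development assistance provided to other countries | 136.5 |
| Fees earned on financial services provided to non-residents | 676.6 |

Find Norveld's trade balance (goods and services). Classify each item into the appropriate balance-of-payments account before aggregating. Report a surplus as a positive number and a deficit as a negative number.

-6182.4

Goods: -3235.1 - 1760.7 - 2915.5 + 767.3 = -7144.0
Services: -258.5 - 137.5 + 676.6 + 681.0 = 961.6
Trade balance = -7144.0 + 961.6 = -6182.4
(Excluded from the trade balance — primary income: dividends paid to foreign shareholders of resident firms 245.2, reinvested earnings on direct investment abroad 336.3, interest received on holdings of foreign bonds 368.9; financial account: foreign purchases of domestic corporate bonds 658.4, borrowing by resident firms from foreign banks 456.2, purchases of foreign government bonds by domestic residents 1578.9; secondary income: official development assistance provided to other countries 136.5.)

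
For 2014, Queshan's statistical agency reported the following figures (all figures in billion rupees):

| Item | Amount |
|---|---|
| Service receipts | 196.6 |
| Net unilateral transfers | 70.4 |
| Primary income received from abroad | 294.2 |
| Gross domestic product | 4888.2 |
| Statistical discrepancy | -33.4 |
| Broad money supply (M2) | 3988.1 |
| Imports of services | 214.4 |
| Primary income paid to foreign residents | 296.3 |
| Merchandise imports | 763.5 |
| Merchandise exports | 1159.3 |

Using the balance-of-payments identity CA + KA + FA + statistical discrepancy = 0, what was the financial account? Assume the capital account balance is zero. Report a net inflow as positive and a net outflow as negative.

-412.9

Goods balance = 1159.3 - 763.5 = 395.8
Services balance = 196.6 - 214.4 = -17.8
Trade balance (goods + services) = 395.8 + (-17.8) = 378.0
Net primary income = 294.2 - 296.3 = -2.1
Net secondary income = 70.4
Current account = 378.0 + (-2.1) + 70.4 = 446.3
Financial account = -(446.3 + (-33.4)) = -412.9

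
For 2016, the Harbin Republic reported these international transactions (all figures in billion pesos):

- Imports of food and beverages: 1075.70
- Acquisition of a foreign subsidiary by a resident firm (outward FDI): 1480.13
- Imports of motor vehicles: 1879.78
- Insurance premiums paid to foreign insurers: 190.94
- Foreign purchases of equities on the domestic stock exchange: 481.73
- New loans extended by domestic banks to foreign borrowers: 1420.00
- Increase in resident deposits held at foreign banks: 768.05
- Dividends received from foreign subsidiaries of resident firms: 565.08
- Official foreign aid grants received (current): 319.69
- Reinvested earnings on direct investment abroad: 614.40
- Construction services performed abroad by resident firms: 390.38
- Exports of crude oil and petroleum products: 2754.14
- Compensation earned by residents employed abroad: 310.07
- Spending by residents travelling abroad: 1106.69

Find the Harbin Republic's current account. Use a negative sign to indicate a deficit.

700.65

Goods: -1879.78 - 1075.70 + 2754.14 = -201.34
Services: -1106.69 - 190.94 + 390.38 = -907.25
Primary income: 614.40 + 310.07 + 565.08 = 1489.55
Secondary income: 319.69
Current account = (-201.34) + (-907.25) + 1489.55 + 319.69 = 700.65
(Excluded from the current account — financial account: acquisition of a foreign subsidiary by a resident firm (outward FDI) 1480.13, foreign purchases of equities on the domestic stock exchange 481.73, new loans extended by domestic banks to foreign borrowers 1420.00, increase in resident deposits held at foreign banks 768.05.)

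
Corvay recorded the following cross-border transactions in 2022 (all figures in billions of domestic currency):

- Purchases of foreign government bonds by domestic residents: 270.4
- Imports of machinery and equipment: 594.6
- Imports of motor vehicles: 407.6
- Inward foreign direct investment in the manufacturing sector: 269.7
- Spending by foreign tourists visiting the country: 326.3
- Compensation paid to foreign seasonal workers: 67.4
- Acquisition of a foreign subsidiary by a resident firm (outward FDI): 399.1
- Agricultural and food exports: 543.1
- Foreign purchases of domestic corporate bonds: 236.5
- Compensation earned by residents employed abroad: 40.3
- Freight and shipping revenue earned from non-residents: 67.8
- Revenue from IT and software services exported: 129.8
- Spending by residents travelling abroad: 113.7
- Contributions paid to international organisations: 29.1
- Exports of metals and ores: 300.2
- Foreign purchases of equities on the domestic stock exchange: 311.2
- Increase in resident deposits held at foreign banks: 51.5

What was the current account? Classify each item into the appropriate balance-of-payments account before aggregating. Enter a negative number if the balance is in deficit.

195.1

Goods: -407.6 - 594.6 + 300.2 + 543.1 = -158.9
Services: 326.3 + 129.8 - 113.7 + 67.8 = 410.2
Primary income: 40.3 - 67.4 = -27.1
Secondary income: -29.1
Current account = (-158.9) + 410.2 + (-27.1) + (-29.1) = 195.1
(Excluded from the current account — financial account: purchases of foreign government bonds by domestic residents 270.4, inward foreign direct investment in the manufacturing sector 269.7, acquisition of a foreign subsidiary by a resident firm (outward FDI) 399.1, foreign purchases of domestic corporate bonds 236.5, foreign purchases of equities on the domestic stock exchange 311.2, increase in resident deposits held at foreign banks 51.5.)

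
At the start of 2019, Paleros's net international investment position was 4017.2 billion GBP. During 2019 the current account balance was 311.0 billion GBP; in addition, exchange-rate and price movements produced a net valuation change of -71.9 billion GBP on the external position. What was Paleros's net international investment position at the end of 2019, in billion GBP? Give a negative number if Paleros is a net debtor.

Change in NIIP = current account + net valuation change = 311.0 + (-71.9) = 239.1
End-of-year NIIP = 4017.2 + 239.1 = 4256.3

4256.3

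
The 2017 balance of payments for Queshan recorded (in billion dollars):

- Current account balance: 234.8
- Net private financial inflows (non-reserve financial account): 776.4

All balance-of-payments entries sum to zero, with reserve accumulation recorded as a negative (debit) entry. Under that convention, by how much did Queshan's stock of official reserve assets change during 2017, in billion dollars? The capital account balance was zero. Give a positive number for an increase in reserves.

Official reserve transactions balance = -(234.8 + 776.4) = -1011.2
An accumulation of reserves is recorded as a debit (negative entry), so the change in the stock of reserves is the negative of that balance.
Change in official reserves = -(-1011.2) = 1011.2

1011.2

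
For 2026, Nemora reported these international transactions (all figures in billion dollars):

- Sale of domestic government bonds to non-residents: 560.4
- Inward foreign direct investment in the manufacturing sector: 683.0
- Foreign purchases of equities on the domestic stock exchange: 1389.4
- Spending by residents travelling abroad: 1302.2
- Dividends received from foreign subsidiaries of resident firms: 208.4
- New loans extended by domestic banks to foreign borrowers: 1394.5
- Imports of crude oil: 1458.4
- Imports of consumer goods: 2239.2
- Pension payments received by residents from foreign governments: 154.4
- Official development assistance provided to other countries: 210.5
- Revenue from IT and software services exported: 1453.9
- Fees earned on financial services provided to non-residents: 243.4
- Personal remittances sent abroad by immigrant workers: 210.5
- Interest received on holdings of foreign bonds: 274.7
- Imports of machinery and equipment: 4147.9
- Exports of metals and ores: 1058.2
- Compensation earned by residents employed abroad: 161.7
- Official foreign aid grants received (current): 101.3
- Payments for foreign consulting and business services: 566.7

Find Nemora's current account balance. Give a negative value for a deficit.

Goods: -1458.4 - 4147.9 - 2239.2 + 1058.2 = -6787.3
Services: -566.7 - 1302.2 + 1453.9 + 243.4 = -171.6
Primary income: 208.4 + 161.7 + 274.7 = 644.8
Secondary income: 154.4 + 101.3 - 210.5 - 210.5 = -165.3
Current account = (-6787.3) + (-171.6) + 644.8 + (-165.3) = -6479.4
(Excluded from the current account — financial account: sale of domestic government bonds to non-residents 560.4, inward foreign direct investment in the manufacturing sector 683.0, foreign purchases of equities on the domestic stock exchange 1389.4, new loans extended by domestic banks to foreign borrowers 1394.5.)

-6479.4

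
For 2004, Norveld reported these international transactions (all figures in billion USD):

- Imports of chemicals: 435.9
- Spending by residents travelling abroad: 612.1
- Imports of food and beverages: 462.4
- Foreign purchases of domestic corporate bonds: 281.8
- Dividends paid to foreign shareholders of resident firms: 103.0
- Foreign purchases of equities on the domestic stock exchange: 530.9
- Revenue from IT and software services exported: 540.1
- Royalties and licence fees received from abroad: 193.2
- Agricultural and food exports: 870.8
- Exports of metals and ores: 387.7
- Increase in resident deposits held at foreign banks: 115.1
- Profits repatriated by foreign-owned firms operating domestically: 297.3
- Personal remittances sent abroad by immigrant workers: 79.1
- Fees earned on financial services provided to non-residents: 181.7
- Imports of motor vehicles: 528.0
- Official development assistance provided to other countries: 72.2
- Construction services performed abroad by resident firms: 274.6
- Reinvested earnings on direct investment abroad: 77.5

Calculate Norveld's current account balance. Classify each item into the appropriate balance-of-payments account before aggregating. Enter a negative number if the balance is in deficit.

Goods: 870.8 - 462.4 - 528.0 - 435.9 + 387.7 = -167.8
Services: 193.2 + 181.7 - 612.1 + 274.6 + 540.1 = 577.5
Primary income: -103.0 + 77.5 - 297.3 = -322.8
Secondary income: -72.2 - 79.1 = -151.3
Current account = (-167.8) + 577.5 + (-322.8) + (-151.3) = -64.4
(Excluded from the current account — financial account: foreign purchases of domestic corporate bonds 281.8, foreign purchases of equities on the domestic stock exchange 530.9, increase in resident deposits held at foreign banks 115.1.)

-64.4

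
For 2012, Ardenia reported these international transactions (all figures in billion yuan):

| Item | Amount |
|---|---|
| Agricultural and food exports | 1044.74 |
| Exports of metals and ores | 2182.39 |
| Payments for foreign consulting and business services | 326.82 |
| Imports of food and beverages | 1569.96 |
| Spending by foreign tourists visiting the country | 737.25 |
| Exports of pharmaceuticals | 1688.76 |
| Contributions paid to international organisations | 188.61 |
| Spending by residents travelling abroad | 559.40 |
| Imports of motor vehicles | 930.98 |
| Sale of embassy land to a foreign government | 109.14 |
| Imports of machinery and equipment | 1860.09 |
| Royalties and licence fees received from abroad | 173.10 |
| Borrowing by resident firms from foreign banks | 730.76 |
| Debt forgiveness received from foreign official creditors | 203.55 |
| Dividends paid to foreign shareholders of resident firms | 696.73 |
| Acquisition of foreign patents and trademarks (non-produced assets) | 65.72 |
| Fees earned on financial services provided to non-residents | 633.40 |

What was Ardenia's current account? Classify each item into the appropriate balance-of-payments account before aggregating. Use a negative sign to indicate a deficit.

Goods: 1688.76 - 1860.09 + 2182.39 + 1044.74 - 930.98 - 1569.96 = 554.86
Services: -326.82 + 737.25 + 633.40 + 173.10 - 559.40 = 657.53
Primary income: -696.73
Secondary income: -188.61
Current account = 554.86 + 657.53 + (-696.73) + (-188.61) = 327.05
(Excluded from the current account — capital account: sale of embassy land to a foreign government 109.14, debt forgiveness received from foreign official creditors 203.55, acquisition of foreign patents and trademarks (non-produced assets) 65.72; financial account: borrowing by resident firms from foreign banks 730.76.)

327.05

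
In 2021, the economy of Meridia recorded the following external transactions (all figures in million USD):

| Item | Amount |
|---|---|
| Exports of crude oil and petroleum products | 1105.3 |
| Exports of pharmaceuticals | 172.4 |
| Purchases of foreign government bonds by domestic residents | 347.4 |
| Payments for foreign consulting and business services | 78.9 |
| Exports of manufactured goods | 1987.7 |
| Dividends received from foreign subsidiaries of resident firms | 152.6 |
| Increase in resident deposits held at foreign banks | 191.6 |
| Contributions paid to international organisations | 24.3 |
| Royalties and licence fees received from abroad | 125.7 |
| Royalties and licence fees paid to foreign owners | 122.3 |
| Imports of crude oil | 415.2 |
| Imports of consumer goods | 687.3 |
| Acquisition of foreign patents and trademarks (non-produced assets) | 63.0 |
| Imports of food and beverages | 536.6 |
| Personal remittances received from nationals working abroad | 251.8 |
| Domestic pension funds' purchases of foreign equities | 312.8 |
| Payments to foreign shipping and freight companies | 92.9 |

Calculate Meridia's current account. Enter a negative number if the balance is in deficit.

1838.0

Goods: -415.2 + 1105.3 - 687.3 + 172.4 - 536.6 + 1987.7 = 1626.3
Services: -78.9 - 122.3 - 92.9 + 125.7 = -168.4
Primary income: 152.6
Secondary income: -24.3 + 251.8 = 227.5
Current account = 1626.3 + (-168.4) + 152.6 + 227.5 = 1838.0
(Excluded from the current account — financial account: purchases of foreign government bonds by domestic residents 347.4, increase in resident deposits held at foreign banks 191.6, domestic pension funds' purchases of foreign equities 312.8; capital account: acquisition of foreign patents and trademarks (non-produced assets) 63.0.)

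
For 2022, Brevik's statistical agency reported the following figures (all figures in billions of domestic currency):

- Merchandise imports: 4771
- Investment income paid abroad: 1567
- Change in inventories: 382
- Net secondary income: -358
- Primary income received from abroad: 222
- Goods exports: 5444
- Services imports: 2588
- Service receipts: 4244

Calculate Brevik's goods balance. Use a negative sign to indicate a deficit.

Goods balance = 5444 - 4771 = 673

673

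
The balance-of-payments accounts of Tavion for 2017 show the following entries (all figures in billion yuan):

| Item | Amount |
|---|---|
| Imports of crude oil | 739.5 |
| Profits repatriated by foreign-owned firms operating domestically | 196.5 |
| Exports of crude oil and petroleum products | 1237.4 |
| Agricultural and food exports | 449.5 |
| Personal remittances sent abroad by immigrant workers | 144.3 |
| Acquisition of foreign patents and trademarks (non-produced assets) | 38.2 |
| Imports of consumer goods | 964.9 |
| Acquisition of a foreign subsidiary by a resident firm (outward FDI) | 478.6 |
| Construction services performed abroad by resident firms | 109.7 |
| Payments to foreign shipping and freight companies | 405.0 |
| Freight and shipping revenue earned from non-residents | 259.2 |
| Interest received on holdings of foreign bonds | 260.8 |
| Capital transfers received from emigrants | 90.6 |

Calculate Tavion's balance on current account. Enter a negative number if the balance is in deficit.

Goods: -739.5 - 964.9 + 1237.4 + 449.5 = -17.5
Services: -405.0 + 109.7 + 259.2 = -36.1
Primary income: -196.5 + 260.8 = 64.3
Secondary income: -144.3
Current account = (-17.5) + (-36.1) + 64.3 + (-144.3) = -133.6
(Excluded from the current account — capital account: acquisition of foreign patents and trademarks (non-produced assets) 38.2, capital transfers received from emigrants 90.6; financial account: acquisition of a foreign subsidiary by a resident firm (outward FDI) 478.6.)

-133.6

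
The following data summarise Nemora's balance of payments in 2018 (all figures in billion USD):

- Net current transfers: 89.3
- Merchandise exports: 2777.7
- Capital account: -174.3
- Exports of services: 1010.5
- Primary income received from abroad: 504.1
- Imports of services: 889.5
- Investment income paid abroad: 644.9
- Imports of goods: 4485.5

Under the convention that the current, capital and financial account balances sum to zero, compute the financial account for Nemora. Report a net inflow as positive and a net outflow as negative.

Goods balance = 2777.7 - 4485.5 = -1707.8
Services balance = 1010.5 - 889.5 = 121.0
Trade balance (goods + services) = -1707.8 + 121.0 = -1586.8
Net primary income = 504.1 - 644.9 = -140.8
Net secondary income = 89.3
Current account = -1586.8 + (-140.8) + 89.3 = -1638.3
Financial account = -(-1638.3 + (-174.3)) = 1812.6

1812.6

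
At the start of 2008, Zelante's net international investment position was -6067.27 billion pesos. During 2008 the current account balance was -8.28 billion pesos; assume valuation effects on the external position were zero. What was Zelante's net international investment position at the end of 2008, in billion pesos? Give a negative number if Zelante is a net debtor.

-6075.55

With no valuation effects, change in NIIP = current account = -8.28
End-of-year NIIP = -6067.27 + (-8.28) = -6075.55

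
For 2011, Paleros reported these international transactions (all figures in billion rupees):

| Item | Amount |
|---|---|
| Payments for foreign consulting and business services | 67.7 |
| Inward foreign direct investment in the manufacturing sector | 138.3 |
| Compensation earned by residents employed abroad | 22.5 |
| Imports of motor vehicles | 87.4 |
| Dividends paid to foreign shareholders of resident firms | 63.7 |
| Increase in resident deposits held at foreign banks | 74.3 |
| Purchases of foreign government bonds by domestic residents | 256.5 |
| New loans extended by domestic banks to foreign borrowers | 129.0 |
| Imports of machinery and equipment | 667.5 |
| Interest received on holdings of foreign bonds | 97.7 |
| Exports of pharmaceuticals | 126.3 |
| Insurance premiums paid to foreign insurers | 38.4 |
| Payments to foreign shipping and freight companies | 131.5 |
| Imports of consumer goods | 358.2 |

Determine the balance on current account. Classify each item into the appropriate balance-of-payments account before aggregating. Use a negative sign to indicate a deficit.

-1167.9

Goods: -667.5 - 87.4 + 126.3 - 358.2 = -986.8
Services: -67.7 - 38.4 - 131.5 = -237.6
Primary income: -63.7 + 97.7 + 22.5 = 56.5
Current account = (-986.8) + (-237.6) + 56.5 = -1167.9
(Excluded from the current account — financial account: inward foreign direct investment in the manufacturing sector 138.3, increase in resident deposits held at foreign banks 74.3, purchases of foreign government bonds by domestic residents 256.5, new loans extended by domestic banks to foreign borrowers 129.0.)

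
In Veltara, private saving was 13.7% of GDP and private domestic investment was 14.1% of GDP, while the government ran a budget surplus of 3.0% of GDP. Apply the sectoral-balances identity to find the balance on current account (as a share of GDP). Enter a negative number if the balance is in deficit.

2.6

By the sectoral-balances identity, CA = (S_private - I) + (T - G).
Private balance = 13.7 - 14.1 = -0.4
Government balance (T - G) = 3.0
CA = -0.4 + 3.0 = 2.6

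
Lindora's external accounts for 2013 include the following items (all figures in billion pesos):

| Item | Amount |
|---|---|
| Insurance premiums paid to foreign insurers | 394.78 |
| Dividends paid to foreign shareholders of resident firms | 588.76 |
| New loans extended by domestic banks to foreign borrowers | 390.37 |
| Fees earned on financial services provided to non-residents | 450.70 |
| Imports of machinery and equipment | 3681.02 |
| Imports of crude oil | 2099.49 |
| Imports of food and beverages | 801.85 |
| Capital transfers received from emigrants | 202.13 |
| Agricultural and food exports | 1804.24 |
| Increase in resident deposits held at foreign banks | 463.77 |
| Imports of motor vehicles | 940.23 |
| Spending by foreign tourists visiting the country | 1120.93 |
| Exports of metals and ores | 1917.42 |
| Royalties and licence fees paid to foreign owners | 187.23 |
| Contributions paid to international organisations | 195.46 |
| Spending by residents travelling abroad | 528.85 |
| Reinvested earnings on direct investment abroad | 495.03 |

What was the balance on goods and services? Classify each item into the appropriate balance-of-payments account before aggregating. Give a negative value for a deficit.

-3340.16

Goods: -2099.49 - 940.23 - 801.85 + 1804.24 + 1917.42 - 3681.02 = -3800.93
Services: 1120.93 - 528.85 - 394.78 - 187.23 + 450.70 = 460.77
Trade balance = -3800.93 + 460.77 = -3340.16
(Excluded from the trade balance — primary income: dividends paid to foreign shareholders of resident firms 588.76, reinvested earnings on direct investment abroad 495.03; financial account: new loans extended by domestic banks to foreign borrowers 390.37, increase in resident deposits held at foreign banks 463.77; capital account: capital transfers received from emigrants 202.13; secondary income: contributions paid to international organisations 195.46.)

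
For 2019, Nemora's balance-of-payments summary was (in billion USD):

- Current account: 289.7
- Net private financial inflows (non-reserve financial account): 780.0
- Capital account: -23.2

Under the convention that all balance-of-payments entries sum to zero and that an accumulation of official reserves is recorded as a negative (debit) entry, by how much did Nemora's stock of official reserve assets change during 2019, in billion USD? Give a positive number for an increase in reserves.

1046.5

Official reserve transactions balance = -(289.7 + (-23.2) + 780.0) = -1046.5
An accumulation of reserves is recorded as a debit (negative entry), so the change in the stock of reserves is the negative of that balance.
Change in official reserves = -(-1046.5) = 1046.5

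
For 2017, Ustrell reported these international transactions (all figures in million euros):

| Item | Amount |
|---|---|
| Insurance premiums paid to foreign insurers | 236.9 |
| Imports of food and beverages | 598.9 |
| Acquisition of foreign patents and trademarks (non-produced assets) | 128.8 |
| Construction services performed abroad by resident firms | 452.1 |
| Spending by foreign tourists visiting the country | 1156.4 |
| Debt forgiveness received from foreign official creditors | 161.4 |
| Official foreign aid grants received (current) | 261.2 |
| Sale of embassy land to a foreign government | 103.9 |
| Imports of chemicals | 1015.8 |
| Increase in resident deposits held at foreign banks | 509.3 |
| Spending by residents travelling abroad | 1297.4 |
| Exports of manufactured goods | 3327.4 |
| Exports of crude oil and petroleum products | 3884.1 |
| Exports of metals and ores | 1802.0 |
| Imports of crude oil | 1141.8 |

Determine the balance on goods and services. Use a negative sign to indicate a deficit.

6331.2

Goods: -1015.8 - 598.9 - 1141.8 + 3327.4 + 3884.1 + 1802.0 = 6257.0
Services: -1297.4 - 236.9 + 452.1 + 1156.4 = 74.2
Trade balance = 6257.0 + 74.2 = 6331.2
(Excluded from the trade balance — capital account: acquisition of foreign patents and trademarks (non-produced assets) 128.8, debt forgiveness received from foreign official creditors 161.4, sale of embassy land to a foreign government 103.9; secondary income: official foreign aid grants received (current) 261.2; financial account: increase in resident deposits held at foreign banks 509.3.)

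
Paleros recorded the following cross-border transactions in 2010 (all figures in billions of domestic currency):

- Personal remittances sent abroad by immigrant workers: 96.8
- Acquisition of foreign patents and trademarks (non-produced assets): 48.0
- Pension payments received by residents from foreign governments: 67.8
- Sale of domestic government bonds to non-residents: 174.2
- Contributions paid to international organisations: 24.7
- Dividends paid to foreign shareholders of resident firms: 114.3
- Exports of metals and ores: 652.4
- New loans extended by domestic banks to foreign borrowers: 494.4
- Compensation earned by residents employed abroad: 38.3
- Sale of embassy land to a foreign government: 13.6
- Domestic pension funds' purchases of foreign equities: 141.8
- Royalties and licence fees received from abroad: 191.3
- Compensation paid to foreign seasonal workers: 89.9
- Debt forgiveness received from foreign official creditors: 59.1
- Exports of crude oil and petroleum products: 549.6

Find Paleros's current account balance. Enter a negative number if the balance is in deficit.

1173.7

Goods: 549.6 + 652.4 = 1202.0
Services: 191.3
Primary income: -114.3 - 89.9 + 38.3 = -165.9
Secondary income: -24.7 + 67.8 - 96.8 = -53.7
Current account = 1202.0 + 191.3 + (-165.9) + (-53.7) = 1173.7
(Excluded from the current account — capital account: acquisition of foreign patents and trademarks (non-produced assets) 48.0, sale of embassy land to a foreign government 13.6, debt forgiveness received from foreign official creditors 59.1; financial account: sale of domestic government bonds to non-residents 174.2, new loans extended by domestic banks to foreign borrowers 494.4, domestic pension funds' purchases of foreign equities 141.8.)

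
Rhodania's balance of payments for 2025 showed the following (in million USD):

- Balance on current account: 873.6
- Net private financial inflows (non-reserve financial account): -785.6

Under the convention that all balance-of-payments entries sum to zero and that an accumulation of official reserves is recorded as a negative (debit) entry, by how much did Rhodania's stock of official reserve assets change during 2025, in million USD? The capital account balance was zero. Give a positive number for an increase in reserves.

88.0

Official reserve transactions balance = -(873.6 + (-785.6)) = -88.0
An accumulation of reserves is recorded as a debit (negative entry), so the change in the stock of reserves is the negative of that balance.
Change in official reserves = -(-88.0) = 88.0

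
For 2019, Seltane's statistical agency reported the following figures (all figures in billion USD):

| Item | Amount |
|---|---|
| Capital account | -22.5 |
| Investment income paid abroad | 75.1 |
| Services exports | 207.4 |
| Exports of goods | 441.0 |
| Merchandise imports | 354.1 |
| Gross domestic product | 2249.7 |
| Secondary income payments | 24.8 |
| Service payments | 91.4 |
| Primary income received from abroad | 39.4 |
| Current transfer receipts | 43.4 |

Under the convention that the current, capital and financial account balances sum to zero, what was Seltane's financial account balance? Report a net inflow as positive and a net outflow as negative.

Goods balance = 441.0 - 354.1 = 86.9
Services balance = 207.4 - 91.4 = 116.0
Trade balance (goods + services) = 86.9 + 116.0 = 202.9
Net primary income = 39.4 - 75.1 = -35.7
Net secondary income = 43.4 - 24.8 = 18.6
Current account = 202.9 + (-35.7) + 18.6 = 185.8
Financial account = -(185.8 + (-22.5)) = -163.3

-163.3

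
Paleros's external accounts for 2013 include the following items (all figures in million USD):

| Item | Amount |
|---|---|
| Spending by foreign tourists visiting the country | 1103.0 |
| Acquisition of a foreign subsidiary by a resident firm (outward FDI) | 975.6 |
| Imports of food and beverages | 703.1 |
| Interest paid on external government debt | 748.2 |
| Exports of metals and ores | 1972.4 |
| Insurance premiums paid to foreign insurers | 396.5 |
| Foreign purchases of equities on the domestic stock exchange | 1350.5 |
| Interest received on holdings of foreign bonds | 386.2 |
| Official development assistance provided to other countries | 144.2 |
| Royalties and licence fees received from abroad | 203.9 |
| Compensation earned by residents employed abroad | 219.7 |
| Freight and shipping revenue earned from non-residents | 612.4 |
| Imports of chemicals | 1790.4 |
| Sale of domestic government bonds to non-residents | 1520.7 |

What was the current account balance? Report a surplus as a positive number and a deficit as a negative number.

715.2

Goods: 1972.4 - 1790.4 - 703.1 = -521.1
Services: -396.5 + 203.9 + 1103.0 + 612.4 = 1522.8
Primary income: -748.2 + 386.2 + 219.7 = -142.3
Secondary income: -144.2
Current account = (-521.1) + 1522.8 + (-142.3) + (-144.2) = 715.2
(Excluded from the current account — financial account: acquisition of a foreign subsidiary by a resident firm (outward FDI) 975.6, foreign purchases of equities on the domestic stock exchange 1350.5, sale of domestic government bonds to non-residents 1520.7.)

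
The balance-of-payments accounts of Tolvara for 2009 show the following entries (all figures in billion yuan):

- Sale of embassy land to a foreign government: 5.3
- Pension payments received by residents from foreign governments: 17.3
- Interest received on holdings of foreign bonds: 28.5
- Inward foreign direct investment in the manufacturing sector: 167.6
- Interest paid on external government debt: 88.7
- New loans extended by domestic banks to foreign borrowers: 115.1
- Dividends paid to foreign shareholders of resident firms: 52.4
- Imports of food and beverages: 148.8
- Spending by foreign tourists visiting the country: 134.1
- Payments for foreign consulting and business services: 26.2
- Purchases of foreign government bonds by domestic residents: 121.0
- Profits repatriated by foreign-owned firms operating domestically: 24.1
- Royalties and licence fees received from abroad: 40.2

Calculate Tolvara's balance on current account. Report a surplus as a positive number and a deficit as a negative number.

Goods: -148.8
Services: -26.2 + 134.1 + 40.2 = 148.1
Primary income: -52.4 - 24.1 + 28.5 - 88.7 = -136.7
Secondary income: 17.3
Current account = (-148.8) + 148.1 + (-136.7) + 17.3 = -120.1
(Excluded from the current account — capital account: sale of embassy land to a foreign government 5.3; financial account: inward foreign direct investment in the manufacturing sector 167.6, new loans extended by domestic banks to foreign borrowers 115.1, purchases of foreign government bonds by domestic residents 121.0.)

-120.1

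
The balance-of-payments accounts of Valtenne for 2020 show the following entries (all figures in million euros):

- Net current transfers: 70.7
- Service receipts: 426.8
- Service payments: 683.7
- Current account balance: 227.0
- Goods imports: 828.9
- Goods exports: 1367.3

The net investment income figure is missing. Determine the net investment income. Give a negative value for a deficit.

-125.2

Current account = goods balance + services balance + net primary income + net secondary income
Sum of the known components = 352.2
Net investment income = CA - (known components) = 227.0 - 352.2 = -125.2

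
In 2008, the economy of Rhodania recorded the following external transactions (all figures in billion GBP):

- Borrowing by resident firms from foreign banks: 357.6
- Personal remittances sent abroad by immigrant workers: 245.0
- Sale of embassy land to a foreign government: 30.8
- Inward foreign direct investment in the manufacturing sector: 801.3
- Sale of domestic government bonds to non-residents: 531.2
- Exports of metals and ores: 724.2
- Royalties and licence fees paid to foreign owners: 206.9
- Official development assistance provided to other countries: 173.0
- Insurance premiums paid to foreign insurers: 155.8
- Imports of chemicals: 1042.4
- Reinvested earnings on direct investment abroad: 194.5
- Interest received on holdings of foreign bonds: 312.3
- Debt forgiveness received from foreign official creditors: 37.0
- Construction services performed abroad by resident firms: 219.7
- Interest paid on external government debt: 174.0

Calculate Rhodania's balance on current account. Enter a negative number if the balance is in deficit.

Goods: -1042.4 + 724.2 = -318.2
Services: -155.8 - 206.9 + 219.7 = -143.0
Primary income: 312.3 + 194.5 - 174.0 = 332.8
Secondary income: -173.0 - 245.0 = -418.0
Current account = (-318.2) + (-143.0) + 332.8 + (-418.0) = -546.4
(Excluded from the current account — financial account: borrowing by resident firms from foreign banks 357.6, inward foreign direct investment in the manufacturing sector 801.3, sale of domestic government bonds to non-residents 531.2; capital account: sale of embassy land to a foreign government 30.8, debt forgiveness received from foreign official creditors 37.0.)

-546.4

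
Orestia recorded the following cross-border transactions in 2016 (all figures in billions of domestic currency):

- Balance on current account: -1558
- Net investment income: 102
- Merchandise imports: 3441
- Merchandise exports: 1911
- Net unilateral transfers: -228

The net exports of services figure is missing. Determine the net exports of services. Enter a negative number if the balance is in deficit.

Current account = goods balance + services balance + net primary income + net secondary income
Sum of the known components = -1656
Net exports of services = CA - (known components) = -1558 - (-1656) = 98

98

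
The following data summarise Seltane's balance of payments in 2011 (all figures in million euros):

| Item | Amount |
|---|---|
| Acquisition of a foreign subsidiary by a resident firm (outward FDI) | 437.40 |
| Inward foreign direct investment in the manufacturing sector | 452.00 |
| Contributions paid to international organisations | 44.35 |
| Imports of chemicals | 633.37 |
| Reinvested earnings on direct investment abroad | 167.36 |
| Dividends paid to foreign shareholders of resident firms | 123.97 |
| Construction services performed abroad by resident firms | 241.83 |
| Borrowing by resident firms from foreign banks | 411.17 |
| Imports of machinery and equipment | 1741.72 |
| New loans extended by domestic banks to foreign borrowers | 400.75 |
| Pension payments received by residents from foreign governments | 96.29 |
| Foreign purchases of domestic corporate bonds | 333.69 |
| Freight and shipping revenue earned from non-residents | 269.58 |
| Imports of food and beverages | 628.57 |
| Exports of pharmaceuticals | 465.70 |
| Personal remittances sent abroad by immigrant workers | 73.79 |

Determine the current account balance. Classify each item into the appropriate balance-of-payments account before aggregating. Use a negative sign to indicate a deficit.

-2005.01

Goods: -633.37 - 1741.72 - 628.57 + 465.70 = -2537.96
Services: 269.58 + 241.83 = 511.41
Primary income: 167.36 - 123.97 = 43.39
Secondary income: 96.29 - 44.35 - 73.79 = -21.85
Current account = (-2537.96) + 511.41 + 43.39 + (-21.85) = -2005.01
(Excluded from the current account — financial account: acquisition of a foreign subsidiary by a resident firm (outward FDI) 437.40, inward foreign direct investment in the manufacturing sector 452.00, borrowing by resident firms from foreign banks 411.17, new loans extended by domestic banks to foreign borrowers 400.75, foreign purchases of domestic corporate bonds 333.69.)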